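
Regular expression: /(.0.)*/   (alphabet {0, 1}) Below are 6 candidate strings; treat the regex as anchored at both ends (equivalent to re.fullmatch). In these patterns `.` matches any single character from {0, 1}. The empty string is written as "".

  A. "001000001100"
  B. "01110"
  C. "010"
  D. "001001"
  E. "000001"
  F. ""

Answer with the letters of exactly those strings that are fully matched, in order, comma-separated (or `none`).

A, D, E, F

A → match
B → no match
C → no match
D → match
E → match
F → match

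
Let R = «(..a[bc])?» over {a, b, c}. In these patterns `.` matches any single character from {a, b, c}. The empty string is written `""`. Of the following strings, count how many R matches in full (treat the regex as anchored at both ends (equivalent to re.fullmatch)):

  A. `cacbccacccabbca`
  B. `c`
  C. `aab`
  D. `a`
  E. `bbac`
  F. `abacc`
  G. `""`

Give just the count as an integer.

2

A → no match
B. `c` → no match
C. `aab` → no match
D. `a` → no match
E. `bbac` → match
F. `abacc` → no match
G. `""` → match
Total matched: 2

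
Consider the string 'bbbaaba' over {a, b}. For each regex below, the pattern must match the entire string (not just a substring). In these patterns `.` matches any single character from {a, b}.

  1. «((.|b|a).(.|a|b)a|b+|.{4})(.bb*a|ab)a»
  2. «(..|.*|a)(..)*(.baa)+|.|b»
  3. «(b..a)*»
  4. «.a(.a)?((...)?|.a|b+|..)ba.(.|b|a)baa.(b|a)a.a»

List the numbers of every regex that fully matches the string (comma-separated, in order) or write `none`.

1

1 → match
2 → no match
3 → no match
4 → no match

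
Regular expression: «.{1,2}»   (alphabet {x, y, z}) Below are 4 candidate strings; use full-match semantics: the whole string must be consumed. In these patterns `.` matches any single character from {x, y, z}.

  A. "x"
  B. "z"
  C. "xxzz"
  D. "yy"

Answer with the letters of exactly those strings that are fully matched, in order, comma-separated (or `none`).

A → match
B → match
C → no match
D → match

A, B, D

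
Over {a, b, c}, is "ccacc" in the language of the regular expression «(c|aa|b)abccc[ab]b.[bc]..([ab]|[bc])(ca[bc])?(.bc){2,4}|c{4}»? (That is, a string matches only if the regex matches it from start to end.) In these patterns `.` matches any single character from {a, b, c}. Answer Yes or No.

No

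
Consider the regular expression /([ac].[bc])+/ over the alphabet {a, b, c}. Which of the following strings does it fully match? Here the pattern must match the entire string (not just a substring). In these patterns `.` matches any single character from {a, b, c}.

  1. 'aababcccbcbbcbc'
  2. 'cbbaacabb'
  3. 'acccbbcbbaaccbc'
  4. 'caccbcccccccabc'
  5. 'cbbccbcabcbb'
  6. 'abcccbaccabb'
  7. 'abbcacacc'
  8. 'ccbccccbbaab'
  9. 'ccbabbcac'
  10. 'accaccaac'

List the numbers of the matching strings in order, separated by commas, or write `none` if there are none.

1, 2, 3, 4, 5, 6, 7, 8, 9, 10

1 → match
2 → match
3 → match
4 → match
5 → match
6 → match
7 → match
8 → match
9 → match
10 → match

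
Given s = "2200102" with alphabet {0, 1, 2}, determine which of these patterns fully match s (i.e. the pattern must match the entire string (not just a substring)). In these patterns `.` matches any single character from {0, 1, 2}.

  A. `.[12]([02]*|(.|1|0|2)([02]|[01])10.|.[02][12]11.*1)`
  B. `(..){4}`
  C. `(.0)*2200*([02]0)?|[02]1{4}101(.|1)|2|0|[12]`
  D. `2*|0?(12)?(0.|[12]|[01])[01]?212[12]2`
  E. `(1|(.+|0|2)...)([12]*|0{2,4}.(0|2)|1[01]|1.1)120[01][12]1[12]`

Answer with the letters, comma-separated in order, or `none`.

A → match
B → no match
C → no match
D → no match
E → no match

A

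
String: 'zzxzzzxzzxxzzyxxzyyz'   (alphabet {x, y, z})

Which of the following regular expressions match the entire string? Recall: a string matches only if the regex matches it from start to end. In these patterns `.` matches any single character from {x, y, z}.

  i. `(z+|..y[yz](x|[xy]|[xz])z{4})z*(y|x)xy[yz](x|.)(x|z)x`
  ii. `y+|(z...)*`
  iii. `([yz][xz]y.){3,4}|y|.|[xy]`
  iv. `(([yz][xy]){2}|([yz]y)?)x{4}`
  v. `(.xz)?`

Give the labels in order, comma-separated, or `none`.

i → no match — must end with 'x'
ii → match
iii → no match
iv → no match — must end with 'x'
v → no match

ii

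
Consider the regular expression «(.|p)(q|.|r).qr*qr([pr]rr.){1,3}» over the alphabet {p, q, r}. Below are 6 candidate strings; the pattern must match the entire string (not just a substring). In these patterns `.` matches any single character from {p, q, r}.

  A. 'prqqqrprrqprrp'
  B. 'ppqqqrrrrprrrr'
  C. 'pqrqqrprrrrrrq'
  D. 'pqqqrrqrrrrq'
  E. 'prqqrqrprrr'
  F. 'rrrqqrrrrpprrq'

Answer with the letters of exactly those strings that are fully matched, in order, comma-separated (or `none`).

A → match
B → match
C → match
D → match
E → match
F → match

A, B, C, D, E, F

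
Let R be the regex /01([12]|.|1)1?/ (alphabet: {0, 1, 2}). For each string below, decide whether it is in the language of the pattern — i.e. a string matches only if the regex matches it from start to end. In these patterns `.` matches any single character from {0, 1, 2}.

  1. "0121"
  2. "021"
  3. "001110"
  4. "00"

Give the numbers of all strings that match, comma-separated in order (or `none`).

1

1 → match
2 → no match — must start with "01"
3 → no match — must start with "01"
4 → no match — must start with "01"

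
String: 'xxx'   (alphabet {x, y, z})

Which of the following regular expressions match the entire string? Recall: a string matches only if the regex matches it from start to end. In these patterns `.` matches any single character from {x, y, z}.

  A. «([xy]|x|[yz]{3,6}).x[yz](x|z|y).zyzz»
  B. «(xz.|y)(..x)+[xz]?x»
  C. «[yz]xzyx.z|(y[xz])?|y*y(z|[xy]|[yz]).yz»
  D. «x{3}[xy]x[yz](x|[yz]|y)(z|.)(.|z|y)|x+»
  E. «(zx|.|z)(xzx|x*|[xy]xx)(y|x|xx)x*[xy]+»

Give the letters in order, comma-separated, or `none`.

A → no match — must end with 'zyzz'
B → no match
C → no match
D → match
E → match

D, E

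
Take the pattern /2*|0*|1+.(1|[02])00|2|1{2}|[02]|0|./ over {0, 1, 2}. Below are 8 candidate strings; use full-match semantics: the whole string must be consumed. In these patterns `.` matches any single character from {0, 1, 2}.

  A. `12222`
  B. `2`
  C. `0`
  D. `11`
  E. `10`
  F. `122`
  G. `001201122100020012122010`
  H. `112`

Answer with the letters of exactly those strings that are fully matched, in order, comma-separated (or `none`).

A → no match
B → match
C → match
D → match
E → no match
F → no match
G → no match
H → no match

B, C, D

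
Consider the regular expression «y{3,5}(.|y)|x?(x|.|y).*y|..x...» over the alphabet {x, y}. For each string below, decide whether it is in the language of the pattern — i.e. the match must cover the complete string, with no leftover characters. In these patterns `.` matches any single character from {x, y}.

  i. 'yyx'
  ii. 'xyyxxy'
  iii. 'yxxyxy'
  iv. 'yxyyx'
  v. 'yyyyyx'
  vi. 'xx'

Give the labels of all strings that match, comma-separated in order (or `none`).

i. 'yyx' → no match
ii. 'xyyxxy' → match
iii. 'yxxyxy' → match
iv. 'yxyyx' → no match
v. 'yyyyyx' → match
vi. 'xx' → no match

ii, iii, v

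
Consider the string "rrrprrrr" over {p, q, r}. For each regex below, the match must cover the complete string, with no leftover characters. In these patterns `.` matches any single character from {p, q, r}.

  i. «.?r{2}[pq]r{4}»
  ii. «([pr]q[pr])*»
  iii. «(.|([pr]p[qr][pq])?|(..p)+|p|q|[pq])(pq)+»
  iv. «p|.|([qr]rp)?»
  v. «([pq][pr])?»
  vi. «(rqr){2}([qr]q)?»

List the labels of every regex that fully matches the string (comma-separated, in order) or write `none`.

i → match
ii → no match
iii → no match — must end with "pq"
iv → no match
v → no match
vi → no match — must start with "rqr"

i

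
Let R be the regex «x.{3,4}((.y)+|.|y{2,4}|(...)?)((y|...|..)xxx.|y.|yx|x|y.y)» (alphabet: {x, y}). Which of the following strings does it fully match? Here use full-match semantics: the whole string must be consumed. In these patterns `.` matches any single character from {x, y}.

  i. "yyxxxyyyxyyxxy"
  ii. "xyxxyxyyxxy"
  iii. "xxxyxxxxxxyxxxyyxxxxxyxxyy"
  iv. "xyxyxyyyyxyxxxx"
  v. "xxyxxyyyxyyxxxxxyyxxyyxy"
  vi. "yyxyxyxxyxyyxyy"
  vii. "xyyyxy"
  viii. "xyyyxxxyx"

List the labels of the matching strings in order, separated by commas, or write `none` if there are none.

iv, viii

i → no match — must start with "x"
ii → no match
iii → no match
iv → match
v → no match
vi → no match — must start with "x"
vii → no match
viii → match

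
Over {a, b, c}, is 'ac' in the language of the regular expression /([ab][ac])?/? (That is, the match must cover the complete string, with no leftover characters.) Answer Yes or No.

Yes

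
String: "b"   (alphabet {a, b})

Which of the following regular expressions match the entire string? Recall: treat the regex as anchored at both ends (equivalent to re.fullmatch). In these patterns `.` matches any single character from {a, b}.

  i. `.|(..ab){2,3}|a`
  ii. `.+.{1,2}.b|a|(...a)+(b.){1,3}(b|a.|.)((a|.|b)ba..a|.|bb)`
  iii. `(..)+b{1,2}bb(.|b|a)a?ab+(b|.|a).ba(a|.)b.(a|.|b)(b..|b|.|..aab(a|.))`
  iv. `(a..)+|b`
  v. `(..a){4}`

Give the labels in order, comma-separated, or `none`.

i → match
ii → no match
iii → no match
iv → match
v → no match — must end with "a"

i, iv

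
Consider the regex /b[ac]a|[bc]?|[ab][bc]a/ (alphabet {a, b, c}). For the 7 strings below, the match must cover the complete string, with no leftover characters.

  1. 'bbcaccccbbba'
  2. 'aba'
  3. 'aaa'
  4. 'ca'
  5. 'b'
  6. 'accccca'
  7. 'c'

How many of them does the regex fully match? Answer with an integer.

1 → no match
2 → match
3 → no match
4 → no match
5 → match
6 → no match
7 → match
Total matched: 3

3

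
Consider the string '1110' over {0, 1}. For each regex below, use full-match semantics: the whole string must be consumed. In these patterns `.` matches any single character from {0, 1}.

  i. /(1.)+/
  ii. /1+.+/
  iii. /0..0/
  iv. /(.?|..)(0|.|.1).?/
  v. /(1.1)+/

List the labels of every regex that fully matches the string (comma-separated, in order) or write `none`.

i → match
ii → match
iii → no match — must start with '0'
iv → match
v → no match — must end with '1'

i, ii, iv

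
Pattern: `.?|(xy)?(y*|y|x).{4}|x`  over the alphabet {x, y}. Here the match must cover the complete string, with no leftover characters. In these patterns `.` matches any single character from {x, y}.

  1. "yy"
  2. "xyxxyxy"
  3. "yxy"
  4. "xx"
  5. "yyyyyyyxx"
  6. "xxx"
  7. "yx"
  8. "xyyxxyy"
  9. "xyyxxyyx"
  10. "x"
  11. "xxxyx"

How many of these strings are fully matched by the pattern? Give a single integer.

5

1 → no match
2 → match
3 → no match
4 → no match
5 → match
6 → no match
7 → no match
8 → match
9 → no match
10 → match
11 → match
Total matched: 5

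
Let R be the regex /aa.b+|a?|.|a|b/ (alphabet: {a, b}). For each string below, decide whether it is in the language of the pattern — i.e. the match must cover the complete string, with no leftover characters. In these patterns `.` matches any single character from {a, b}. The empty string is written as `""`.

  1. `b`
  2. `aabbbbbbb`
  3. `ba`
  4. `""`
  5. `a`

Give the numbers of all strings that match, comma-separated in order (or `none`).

1 → match
2 → match
3 → no match
4 → match
5 → match

1, 2, 4, 5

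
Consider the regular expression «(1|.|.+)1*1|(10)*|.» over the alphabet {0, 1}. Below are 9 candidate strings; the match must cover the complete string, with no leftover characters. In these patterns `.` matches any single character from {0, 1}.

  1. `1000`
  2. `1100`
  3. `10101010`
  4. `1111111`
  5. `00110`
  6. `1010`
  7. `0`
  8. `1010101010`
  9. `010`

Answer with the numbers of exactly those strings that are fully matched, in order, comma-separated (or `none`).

3, 4, 6, 7, 8

1 → no match
2 → no match
3 → match
4 → match
5 → no match
6 → match
7 → match
8 → match
9 → no match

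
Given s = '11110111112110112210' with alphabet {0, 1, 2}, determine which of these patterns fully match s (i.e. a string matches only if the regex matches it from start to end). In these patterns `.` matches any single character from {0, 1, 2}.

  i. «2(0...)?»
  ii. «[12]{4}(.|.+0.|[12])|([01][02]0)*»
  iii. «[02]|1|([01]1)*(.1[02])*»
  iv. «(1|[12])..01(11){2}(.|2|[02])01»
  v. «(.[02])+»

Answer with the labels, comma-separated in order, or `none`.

iii

i → no match — must start with '2'
ii → no match
iii → match
iv → no match — must end with '01'
v → no match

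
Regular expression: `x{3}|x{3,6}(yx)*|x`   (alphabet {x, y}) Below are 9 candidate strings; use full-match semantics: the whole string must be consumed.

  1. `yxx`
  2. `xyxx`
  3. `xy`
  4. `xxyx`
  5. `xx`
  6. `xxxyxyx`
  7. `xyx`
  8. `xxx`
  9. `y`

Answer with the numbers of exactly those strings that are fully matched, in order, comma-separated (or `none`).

1. `yxx` → no match — must start with `x`
2. `xyxx` → no match
3. `xy` → no match
4. `xxyx` → no match
5. `xx` → no match
6. `xxxyxyx` → match
7. `xyx` → no match
8. `xxx` → match
9. `y` → no match — must start with `x`

6, 8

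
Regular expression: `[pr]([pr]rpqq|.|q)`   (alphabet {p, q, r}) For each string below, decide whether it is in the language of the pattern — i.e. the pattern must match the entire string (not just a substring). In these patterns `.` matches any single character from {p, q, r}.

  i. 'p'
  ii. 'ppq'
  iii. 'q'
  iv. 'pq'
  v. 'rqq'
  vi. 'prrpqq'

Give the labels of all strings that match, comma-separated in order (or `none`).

iv, vi

i → no match
ii → no match
iii → no match
iv → match
v → no match
vi → match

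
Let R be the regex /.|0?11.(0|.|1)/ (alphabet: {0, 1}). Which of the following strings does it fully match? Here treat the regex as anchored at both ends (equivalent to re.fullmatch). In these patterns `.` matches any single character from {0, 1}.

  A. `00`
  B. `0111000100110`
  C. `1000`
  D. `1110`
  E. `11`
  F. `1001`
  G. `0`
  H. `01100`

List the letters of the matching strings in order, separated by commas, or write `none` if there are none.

A → no match
B → no match
C → no match
D → match
E → no match
F → no match
G → match
H → match

D, G, H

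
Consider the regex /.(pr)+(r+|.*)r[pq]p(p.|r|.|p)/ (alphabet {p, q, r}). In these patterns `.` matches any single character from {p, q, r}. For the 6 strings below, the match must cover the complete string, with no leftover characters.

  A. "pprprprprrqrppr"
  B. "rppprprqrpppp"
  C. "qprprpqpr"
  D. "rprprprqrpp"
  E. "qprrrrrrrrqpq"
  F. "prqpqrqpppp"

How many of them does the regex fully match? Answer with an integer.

A → match
B → no match
C → no match
D → no match
E → match
F → no match
Total matched: 2

2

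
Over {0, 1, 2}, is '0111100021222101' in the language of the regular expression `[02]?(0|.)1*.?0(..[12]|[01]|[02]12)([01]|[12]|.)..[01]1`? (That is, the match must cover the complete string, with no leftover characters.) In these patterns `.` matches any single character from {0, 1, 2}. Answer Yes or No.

No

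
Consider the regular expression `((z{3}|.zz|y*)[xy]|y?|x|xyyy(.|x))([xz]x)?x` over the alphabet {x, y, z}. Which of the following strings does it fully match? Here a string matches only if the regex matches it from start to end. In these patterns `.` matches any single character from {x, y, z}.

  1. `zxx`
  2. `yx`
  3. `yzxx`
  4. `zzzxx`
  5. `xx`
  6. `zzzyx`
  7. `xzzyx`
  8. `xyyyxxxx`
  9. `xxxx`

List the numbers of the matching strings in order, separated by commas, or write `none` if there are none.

1, 2, 3, 4, 5, 6, 7, 8, 9

1 → match
2 → match
3 → match
4 → match
5 → match
6 → match
7 → match
8 → match
9 → match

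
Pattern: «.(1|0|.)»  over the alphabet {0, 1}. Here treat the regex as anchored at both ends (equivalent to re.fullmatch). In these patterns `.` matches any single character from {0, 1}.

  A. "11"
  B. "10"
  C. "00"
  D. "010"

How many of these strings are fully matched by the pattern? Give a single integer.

A → match
B → match
C → match
D → no match
Total matched: 3

3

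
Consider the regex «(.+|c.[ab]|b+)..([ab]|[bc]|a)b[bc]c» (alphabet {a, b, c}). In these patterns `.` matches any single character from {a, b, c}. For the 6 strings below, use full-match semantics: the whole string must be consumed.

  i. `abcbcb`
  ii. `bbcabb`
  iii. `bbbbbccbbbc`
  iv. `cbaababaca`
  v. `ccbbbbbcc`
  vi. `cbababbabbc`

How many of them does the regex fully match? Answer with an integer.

i → no match — must end with `c`
ii → no match — must end with `c`
iii → match
iv → no match — must end with `c`
v → match
vi → match
Total matched: 3

3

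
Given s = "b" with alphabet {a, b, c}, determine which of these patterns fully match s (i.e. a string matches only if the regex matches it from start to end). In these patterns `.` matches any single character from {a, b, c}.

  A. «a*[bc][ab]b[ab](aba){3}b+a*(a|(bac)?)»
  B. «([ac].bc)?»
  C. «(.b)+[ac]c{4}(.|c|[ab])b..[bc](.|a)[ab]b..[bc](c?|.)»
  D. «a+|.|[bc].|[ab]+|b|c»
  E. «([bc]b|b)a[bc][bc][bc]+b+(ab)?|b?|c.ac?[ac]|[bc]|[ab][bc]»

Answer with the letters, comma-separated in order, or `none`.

A → no match
B → no match
C → no match
D → match
E → match

D, E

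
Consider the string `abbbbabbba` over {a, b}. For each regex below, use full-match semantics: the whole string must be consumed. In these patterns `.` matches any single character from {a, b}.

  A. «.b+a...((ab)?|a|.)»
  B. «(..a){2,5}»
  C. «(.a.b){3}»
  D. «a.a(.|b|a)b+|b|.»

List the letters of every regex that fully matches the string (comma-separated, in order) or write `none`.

A → match
B → no match
C → no match — must end with `b`
D → no match

A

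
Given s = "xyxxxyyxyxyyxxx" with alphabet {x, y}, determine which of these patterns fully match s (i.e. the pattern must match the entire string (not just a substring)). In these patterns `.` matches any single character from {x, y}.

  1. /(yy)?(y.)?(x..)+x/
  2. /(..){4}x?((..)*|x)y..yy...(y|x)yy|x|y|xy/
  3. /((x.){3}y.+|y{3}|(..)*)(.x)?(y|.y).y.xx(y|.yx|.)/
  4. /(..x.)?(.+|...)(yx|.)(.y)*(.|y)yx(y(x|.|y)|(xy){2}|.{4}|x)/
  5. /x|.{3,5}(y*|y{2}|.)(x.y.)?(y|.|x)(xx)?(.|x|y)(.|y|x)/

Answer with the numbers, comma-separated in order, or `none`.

3

1 → no match
2 → no match
3 → match
4 → no match
5 → no match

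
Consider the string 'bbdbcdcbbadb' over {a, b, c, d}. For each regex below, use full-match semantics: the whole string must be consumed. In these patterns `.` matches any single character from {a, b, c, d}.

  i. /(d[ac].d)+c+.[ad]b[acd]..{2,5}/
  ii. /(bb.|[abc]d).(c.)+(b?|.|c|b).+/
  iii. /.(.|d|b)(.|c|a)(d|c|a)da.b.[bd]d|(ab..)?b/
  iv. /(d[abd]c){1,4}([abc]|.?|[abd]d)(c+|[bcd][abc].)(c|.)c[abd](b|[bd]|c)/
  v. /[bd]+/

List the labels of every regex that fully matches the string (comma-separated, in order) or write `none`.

ii

i → no match — must start with 'd'
ii → match
iii → no match
iv → no match — must start with 'd'
v → no match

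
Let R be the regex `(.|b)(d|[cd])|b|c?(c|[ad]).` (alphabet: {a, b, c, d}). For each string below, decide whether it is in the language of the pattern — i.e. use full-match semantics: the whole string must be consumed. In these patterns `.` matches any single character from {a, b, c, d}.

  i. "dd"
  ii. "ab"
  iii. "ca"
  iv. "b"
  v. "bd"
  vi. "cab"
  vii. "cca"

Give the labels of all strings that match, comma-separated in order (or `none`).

i, ii, iii, iv, v, vi, vii

i. "dd" → match
ii. "ab" → match
iii. "ca" → match
iv. "b" → match
v. "bd" → match
vi. "cab" → match
vii. "cca" → match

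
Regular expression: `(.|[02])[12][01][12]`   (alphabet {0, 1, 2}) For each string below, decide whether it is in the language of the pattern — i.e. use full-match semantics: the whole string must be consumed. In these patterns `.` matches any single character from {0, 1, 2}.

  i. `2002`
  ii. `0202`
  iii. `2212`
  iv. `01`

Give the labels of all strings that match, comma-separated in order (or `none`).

i → no match
ii → match
iii → match
iv → no match

ii, iii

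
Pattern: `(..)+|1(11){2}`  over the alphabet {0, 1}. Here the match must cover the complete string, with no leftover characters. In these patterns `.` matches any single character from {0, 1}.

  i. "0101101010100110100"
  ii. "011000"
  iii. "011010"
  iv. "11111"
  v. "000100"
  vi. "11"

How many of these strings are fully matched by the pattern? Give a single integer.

5

i → no match
ii → match
iii → match
iv → match
v → match
vi → match
Total matched: 5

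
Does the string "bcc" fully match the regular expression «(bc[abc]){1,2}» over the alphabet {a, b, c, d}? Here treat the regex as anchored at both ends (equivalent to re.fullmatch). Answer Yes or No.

Yes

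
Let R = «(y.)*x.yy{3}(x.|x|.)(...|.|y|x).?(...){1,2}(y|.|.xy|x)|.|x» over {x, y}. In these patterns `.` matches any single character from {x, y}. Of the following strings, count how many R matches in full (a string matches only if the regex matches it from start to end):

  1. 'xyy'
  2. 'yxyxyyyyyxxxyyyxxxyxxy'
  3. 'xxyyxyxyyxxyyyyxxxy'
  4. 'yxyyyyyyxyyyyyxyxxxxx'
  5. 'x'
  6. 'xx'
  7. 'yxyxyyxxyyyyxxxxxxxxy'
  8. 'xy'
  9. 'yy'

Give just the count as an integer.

1 → no match
2 → no match
3 → no match
4 → match
5 → match
6 → no match
7 → match
8 → no match
9 → no match
Total matched: 3

3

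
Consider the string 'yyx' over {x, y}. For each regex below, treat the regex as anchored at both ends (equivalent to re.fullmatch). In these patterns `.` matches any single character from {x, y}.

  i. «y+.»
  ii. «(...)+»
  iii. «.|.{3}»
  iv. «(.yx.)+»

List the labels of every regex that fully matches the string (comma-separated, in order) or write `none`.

i → match
ii → match
iii → match
iv → no match

i, ii, iii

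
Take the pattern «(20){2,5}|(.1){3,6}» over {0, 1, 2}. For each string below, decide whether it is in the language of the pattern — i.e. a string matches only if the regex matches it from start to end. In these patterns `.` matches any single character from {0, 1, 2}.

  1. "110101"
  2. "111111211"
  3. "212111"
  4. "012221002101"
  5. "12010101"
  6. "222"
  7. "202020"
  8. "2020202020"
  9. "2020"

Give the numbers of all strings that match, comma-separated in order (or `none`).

1, 3, 7, 8, 9

1. "110101" → match
2. "111111211" → no match
3. "212111" → match
4. "012221002101" → no match
5. "12010101" → no match
6. "222" → no match
7. "202020" → match
8. "2020202020" → match
9. "2020" → match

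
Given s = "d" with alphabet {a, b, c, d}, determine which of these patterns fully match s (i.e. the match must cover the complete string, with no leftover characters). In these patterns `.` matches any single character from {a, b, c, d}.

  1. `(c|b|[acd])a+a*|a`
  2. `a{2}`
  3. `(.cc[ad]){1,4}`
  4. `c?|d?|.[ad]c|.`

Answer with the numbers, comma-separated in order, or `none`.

4

1 → no match
2 → no match — must start with "a"
3 → no match
4 → match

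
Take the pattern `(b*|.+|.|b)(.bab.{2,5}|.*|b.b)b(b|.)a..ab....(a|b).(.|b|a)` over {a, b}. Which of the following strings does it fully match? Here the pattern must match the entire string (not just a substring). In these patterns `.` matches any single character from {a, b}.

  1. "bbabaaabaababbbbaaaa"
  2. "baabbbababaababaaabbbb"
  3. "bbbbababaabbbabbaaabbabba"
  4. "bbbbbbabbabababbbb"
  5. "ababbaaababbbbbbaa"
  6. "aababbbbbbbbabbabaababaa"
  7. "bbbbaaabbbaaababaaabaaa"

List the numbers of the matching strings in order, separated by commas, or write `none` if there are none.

4, 5, 6, 7

1 → no match
2 → no match
3 → no match
4 → match
5 → match
6 → match
7 → match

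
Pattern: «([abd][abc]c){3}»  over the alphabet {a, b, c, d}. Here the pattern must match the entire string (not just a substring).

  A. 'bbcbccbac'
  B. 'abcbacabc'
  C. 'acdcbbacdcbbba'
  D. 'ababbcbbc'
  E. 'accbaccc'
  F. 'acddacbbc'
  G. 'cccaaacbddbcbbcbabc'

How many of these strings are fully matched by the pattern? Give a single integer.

A → match
B → match
C → no match — must end with 'c'
D → no match
E → no match
F → no match
G → no match
Total matched: 2

2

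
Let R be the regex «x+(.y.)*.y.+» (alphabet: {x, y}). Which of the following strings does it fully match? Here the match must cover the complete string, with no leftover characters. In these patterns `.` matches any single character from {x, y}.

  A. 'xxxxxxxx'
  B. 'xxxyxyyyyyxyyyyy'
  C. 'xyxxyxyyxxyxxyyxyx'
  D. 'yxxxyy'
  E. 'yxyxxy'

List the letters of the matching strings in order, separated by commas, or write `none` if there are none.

B

A → no match
B → match
C → no match
D → no match — must start with 'x'
E → no match — must start with 'x'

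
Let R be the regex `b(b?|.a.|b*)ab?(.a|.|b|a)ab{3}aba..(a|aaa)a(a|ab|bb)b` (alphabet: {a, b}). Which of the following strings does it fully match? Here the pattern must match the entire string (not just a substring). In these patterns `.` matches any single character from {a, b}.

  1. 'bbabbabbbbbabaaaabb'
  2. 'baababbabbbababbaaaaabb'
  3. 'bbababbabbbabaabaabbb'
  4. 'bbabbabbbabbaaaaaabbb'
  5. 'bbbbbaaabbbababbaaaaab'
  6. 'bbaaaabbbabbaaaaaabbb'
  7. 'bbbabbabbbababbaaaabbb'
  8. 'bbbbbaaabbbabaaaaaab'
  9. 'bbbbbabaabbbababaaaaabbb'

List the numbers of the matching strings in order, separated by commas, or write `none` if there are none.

2, 3, 5, 7, 8, 9

1 → no match
2 → match
3 → match
4 → no match
5 → match
6 → no match
7 → match
8 → match
9 → match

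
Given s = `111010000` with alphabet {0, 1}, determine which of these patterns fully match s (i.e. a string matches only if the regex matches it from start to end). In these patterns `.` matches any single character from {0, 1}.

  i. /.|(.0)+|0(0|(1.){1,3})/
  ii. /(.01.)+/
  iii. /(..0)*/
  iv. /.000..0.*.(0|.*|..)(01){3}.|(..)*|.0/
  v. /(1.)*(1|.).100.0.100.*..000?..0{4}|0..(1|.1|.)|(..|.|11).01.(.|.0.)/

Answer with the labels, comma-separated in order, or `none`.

v

i → no match
ii → no match
iii → no match
iv → no match
v → match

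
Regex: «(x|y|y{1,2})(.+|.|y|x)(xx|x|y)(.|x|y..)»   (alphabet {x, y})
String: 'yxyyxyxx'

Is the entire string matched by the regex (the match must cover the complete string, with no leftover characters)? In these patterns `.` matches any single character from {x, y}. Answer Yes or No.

Yes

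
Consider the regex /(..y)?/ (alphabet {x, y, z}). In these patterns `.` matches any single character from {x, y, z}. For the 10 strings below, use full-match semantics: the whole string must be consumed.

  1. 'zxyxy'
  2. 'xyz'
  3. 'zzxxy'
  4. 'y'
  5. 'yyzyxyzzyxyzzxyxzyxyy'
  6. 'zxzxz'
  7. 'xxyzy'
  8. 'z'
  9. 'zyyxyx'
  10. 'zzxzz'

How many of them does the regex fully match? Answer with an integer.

0

1. 'zxyxy' → no match
2. 'xyz' → no match
3. 'zzxxy' → no match
4. 'y' → no match
5 → no match
6. 'zxzxz' → no match
7. 'xxyzy' → no match
8. 'z' → no match
9. 'zyyxyx' → no match
10. 'zzxzz' → no match
Total matched: 0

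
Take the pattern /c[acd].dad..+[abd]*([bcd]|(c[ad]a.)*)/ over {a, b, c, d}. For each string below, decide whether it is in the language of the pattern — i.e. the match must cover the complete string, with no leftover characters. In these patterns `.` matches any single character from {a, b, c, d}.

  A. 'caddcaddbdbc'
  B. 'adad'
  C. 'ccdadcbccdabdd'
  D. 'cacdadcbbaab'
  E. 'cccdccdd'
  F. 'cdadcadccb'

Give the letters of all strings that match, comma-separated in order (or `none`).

D

A. 'caddcaddbdbc' → no match
B. 'adad' → no match — must start with 'c'
C → no match
D. 'cacdadcbbaab' → match
E. 'cccdccdd' → no match
F. 'cdadcadccb' → no match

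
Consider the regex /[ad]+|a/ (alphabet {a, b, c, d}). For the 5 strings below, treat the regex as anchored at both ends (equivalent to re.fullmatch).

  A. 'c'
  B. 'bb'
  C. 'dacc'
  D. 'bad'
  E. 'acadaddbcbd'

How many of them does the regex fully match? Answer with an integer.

0

A → no match
B → no match
C → no match
D → no match
E → no match
Total matched: 0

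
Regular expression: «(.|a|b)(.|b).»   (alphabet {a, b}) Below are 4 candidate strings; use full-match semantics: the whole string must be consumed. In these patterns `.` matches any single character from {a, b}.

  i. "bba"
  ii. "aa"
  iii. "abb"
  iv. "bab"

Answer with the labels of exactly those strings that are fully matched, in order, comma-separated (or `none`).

i → match
ii → no match
iii → match
iv → match

i, iii, iv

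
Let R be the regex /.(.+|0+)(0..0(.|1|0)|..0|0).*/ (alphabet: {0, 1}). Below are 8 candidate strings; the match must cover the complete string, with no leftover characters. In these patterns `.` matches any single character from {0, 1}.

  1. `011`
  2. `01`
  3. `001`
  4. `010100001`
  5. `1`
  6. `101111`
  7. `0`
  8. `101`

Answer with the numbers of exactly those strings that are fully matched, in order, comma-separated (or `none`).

1 → no match
2 → no match
3 → no match
4 → match
5 → no match
6 → no match
7 → no match
8 → no match

4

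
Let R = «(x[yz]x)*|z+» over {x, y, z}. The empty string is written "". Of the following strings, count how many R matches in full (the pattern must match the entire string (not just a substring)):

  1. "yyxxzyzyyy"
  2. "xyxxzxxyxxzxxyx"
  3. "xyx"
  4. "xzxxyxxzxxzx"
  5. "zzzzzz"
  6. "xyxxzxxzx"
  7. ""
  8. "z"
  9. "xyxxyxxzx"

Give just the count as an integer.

1. "yyxxzyzyyy" → no match
2 → match
3. "xyx" → match
4. "xzxxyxxzxxzx" → match
5. "zzzzzz" → match
6. "xyxxzxxzx" → match
7. "" → match
8. "z" → match
9. "xyxxyxxzx" → match
Total matched: 8

8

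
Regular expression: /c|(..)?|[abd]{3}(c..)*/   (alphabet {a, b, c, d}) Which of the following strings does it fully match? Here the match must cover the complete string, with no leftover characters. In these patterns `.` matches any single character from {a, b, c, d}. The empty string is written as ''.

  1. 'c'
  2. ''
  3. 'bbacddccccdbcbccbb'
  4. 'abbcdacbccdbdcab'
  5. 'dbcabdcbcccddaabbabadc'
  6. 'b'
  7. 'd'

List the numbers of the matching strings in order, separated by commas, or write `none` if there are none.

1 → match
2 → match
3 → match
4 → no match
5 → no match
6 → no match
7 → no match

1, 2, 3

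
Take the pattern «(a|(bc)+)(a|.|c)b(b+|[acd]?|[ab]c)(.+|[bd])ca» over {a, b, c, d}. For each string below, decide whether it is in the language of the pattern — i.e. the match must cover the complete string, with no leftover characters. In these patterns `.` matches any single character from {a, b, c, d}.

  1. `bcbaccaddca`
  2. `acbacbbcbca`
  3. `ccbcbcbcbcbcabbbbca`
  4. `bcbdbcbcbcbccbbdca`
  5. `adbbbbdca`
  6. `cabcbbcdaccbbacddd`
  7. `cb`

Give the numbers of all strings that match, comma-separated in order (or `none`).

2, 5

1 → no match
2 → match
3 → no match
4 → no match
5 → match
6 → no match — must end with `ca`
7 → no match — must end with `ca`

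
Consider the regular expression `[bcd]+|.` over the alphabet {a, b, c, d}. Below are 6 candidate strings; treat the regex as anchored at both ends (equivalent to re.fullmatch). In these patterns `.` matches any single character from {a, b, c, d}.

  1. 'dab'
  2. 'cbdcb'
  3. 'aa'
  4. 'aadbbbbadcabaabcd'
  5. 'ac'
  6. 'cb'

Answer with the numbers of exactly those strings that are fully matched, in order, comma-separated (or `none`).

1 → no match
2 → match
3 → no match
4 → no match
5 → no match
6 → match

2, 6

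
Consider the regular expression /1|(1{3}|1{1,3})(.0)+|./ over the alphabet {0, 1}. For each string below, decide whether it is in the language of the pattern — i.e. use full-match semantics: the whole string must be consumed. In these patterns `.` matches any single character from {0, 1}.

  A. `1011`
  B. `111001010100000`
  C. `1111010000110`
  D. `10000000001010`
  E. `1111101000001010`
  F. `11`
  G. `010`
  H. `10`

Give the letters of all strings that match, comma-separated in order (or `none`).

A → no match
B → match
C → no match
D → no match
E → no match
F → no match
G → no match
H → no match

B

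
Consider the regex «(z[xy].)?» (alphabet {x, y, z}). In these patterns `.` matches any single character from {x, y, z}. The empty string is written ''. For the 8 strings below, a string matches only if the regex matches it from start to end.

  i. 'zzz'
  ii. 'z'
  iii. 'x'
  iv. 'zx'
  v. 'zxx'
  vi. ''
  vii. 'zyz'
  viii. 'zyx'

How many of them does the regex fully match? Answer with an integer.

4

i → no match
ii → no match
iii → no match
iv → no match
v → match
vi → match
vii → match
viii → match
Total matched: 4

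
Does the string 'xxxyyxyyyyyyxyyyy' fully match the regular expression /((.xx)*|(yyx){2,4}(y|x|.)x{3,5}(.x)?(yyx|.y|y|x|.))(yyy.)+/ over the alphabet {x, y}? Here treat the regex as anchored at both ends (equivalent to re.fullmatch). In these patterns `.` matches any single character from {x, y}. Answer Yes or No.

No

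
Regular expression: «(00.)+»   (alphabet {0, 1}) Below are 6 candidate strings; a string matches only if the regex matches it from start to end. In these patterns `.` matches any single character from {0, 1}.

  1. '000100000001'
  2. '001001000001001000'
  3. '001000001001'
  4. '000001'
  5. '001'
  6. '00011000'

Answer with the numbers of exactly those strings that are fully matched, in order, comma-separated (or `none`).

1. '000100000001' → no match
2 → match
3. '001000001001' → match
4. '000001' → match
5. '001' → match
6. '00011000' → no match

2, 3, 4, 5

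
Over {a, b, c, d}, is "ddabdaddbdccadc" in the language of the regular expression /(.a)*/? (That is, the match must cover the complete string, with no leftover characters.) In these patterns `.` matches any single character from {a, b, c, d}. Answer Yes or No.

No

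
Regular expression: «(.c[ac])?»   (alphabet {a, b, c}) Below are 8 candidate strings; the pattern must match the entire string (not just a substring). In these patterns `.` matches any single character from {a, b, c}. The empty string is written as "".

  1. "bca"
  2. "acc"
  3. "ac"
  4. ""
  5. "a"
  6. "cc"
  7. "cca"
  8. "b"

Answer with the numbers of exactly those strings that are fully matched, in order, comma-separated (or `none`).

1 → match
2 → match
3 → no match
4 → match
5 → no match
6 → no match
7 → match
8 → no match

1, 2, 4, 7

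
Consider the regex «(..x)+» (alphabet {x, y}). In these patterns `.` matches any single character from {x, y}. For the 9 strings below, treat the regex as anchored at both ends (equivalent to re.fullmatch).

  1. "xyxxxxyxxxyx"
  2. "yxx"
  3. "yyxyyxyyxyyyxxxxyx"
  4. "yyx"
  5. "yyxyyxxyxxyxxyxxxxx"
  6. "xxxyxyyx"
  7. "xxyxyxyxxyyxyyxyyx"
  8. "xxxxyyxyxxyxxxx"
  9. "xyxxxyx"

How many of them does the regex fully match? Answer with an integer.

3

1 → match
2 → match
3 → no match
4 → match
5 → no match
6 → no match
7 → no match
8 → no match
9 → no match
Total matched: 3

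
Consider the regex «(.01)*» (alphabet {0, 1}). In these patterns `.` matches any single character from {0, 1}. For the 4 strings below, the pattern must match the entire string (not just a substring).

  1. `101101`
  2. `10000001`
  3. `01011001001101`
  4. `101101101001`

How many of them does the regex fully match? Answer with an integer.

2

1 → match
2 → no match
3 → no match
4 → match
Total matched: 2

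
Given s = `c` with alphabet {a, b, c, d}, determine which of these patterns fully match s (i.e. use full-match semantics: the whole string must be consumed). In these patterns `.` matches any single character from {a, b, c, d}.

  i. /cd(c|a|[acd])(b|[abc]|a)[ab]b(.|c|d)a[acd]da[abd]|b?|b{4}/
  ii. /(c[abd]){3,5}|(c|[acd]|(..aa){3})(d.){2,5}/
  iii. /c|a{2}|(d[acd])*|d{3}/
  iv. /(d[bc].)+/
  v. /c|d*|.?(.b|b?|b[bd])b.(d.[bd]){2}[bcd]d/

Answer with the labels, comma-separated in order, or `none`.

iii, v

i → no match
ii → no match
iii → match
iv → no match — must start with `d`
v → match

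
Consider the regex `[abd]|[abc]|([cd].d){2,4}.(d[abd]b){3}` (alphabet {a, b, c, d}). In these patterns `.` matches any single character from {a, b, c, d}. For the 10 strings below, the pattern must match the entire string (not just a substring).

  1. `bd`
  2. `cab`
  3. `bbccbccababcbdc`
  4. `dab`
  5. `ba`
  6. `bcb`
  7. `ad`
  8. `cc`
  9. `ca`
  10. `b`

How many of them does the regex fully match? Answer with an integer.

1

1 → no match
2 → no match
3 → no match
4 → no match
5 → no match
6 → no match
7 → no match
8 → no match
9 → no match
10 → match
Total matched: 1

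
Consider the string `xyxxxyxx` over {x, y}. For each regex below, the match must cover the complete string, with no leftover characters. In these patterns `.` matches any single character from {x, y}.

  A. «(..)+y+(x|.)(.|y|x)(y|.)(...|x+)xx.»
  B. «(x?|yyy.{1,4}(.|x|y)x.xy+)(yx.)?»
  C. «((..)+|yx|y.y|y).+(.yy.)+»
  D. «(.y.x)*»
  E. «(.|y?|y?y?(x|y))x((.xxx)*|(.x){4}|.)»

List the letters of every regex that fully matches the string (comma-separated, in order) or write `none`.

D

A → no match
B → no match
C → no match
D → match
E → no match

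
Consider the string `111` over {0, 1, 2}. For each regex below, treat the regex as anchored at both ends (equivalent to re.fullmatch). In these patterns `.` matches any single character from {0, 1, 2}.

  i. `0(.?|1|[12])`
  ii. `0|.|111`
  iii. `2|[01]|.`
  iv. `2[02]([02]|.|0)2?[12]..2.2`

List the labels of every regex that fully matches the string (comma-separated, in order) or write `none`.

i → no match — must start with `0`
ii → match
iii → no match
iv → no match — must start with `2`

ii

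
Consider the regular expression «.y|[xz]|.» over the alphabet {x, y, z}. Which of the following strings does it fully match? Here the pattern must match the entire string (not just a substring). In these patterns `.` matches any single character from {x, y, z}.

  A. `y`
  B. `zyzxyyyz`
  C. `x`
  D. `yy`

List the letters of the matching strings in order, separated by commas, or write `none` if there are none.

A, C, D

A. `y` → match
B. `zyzxyyyz` → no match
C. `x` → match
D. `yy` → match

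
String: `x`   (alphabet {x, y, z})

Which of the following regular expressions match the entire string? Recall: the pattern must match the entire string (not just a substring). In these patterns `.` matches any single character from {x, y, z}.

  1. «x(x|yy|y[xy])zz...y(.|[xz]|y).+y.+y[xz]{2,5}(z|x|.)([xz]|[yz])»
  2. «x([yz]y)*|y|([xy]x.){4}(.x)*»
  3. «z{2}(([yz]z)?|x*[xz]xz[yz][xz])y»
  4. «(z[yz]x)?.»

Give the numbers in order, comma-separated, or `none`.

1 → no match
2 → match
3 → no match — must start with `z`
4 → match

2, 4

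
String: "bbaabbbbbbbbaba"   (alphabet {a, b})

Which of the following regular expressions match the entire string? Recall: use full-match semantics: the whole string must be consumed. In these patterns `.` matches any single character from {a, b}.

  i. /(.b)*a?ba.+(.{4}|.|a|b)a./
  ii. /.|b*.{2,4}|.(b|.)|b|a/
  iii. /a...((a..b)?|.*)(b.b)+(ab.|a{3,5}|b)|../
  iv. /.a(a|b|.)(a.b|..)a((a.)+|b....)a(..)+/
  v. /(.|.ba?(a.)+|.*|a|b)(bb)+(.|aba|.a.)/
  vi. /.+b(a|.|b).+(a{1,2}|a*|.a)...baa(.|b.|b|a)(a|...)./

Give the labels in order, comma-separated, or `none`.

i → no match
ii → no match
iii → no match
iv → no match
v → match
vi → no match

v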